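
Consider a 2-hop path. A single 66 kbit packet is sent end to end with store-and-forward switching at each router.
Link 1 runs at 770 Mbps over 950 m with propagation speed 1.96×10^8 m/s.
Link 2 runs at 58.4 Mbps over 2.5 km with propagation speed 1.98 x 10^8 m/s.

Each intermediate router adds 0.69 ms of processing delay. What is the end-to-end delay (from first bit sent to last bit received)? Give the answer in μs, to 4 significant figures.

1923 μs

L = 66000 bits.
Transmission delays (L/R per hop): 85.7143, 1130.14 μs; sum = 1215.85 μs.
Propagation delays (d/s per hop): 4.84694, 12.6263 μs; sum = 17.4732 μs.
Processing at 1 router(s): 1 × 0.69 ms = 690 μs.
End-to-end = 1923 μs.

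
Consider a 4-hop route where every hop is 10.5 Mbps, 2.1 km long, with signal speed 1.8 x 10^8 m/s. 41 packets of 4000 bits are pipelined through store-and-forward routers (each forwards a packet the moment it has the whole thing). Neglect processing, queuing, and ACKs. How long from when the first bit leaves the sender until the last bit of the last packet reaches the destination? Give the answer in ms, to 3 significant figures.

Per-hop transmission t_tx = L/R = 4000/10500000 = 0.380952 ms.
Per-hop propagation t_prop = 2100/180000000 = 0.0116667 ms.
Pipeline fill: first packet needs 4·t_tx to clear all hops; remaining 40 packets each add one t_tx.
Total = (4+41-1)·t_tx + 4·t_prop = 44·0.380952 + 4·0.0116667 = 16.8 ms.

16.8 ms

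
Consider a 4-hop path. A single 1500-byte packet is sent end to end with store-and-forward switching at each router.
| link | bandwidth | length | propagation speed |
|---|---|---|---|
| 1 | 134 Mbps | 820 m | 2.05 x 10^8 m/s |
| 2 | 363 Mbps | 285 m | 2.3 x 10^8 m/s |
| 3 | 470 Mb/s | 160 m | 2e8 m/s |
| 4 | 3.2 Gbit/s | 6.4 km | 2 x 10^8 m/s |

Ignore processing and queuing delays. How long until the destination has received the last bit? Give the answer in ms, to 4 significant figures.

L = 1500 × 8 = 12000 bits.
Transmission delays (L/R per hop): 0.0895522, 0.0330579, 0.0255319, 0.00375 ms; sum = 0.151892 ms.
Propagation delays (d/s per hop): 0.004, 0.00123913, 0.0008, 0.032 ms; sum = 0.0380391 ms.
End-to-end = 0.1899 ms.

0.1899 ms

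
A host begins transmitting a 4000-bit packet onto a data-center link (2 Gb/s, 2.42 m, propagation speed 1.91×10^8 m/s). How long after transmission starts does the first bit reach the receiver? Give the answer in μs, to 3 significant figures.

First bit experiences only propagation delay: d/s = 2.42/191000000 = 0.0127 μs.

0.0127 μs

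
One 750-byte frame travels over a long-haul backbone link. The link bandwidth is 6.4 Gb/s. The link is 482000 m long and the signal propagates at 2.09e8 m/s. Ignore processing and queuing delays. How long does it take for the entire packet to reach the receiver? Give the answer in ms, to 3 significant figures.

2.31 ms

L = 750 × 8 = 6000 bits.
Transmission delay = L/R = 6000 / 6400000000 = 0.0009375 ms.
Propagation delay = d/s = 482000 m / 209000000 m/s = 2.30622 ms.
Total = 2.31 ms.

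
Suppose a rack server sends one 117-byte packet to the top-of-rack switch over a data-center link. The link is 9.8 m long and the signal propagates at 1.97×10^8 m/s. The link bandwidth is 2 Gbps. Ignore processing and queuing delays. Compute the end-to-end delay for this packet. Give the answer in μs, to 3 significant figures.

0.518 μs

L = 117 × 8 = 936 bits.
Transmission delay = L/R = 936 / 2000000000 = 0.468 μs.
Propagation delay = d/s = 9.8 m / 197000000 m/s = 0.0497462 μs.
Total = 0.518 μs.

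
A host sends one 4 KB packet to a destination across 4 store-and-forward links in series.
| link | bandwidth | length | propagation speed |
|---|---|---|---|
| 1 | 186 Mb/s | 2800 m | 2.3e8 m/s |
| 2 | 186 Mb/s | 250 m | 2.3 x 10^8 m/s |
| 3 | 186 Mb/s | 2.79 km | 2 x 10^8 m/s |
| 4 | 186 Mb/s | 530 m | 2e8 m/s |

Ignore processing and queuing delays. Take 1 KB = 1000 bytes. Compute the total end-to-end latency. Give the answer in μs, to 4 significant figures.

718.0 μs

L = 32000 bits.
Transmission delay per hop = L/R = 32000/186000000 = 172.043 μs; 4 hops → 688.172 μs.
Propagation delays (d/s per hop): 12.1739, 1.08696, 13.95, 2.65 μs; sum = 29.8609 μs.
End-to-end = 718.0 μs.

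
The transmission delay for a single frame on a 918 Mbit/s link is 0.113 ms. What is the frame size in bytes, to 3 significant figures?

L = R × t_tx = 918000000 b/s × 0.000113 s = 103734 bits.
In bytes: 103734 / 8 = 13000 bytes.

13000 bytes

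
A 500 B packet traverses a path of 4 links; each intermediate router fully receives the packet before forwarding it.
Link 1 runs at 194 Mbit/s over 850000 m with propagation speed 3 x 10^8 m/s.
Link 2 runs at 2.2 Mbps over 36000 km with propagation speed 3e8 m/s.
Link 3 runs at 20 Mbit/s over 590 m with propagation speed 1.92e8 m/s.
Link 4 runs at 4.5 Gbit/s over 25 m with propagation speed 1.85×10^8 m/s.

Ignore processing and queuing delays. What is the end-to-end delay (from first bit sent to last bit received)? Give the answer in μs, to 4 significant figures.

124900 μs

L = 500 × 8 = 4000 bits.
Transmission delays (L/R per hop): 20.6186, 1818.18, 200, 0.888889 μs; sum = 2039.69 μs.
Propagation delays (d/s per hop): 2833.33, 120000, 3.07292, 0.135135 μs; sum = 122837 μs.
End-to-end = 124900 μs.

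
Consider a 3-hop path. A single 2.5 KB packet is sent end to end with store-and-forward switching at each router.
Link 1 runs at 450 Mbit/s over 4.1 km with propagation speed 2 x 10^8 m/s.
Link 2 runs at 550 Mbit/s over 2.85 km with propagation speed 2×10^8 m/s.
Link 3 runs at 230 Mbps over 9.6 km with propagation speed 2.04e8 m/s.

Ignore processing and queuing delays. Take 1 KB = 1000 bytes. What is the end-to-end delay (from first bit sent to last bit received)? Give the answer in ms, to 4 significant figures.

0.2496 ms

L = 20000 bits.
Transmission delays (L/R per hop): 0.0444444, 0.0363636, 0.0869565 ms; sum = 0.167765 ms.
Propagation delays (d/s per hop): 0.0205, 0.01425, 0.0470588 ms; sum = 0.0818088 ms.
End-to-end = 0.2496 ms.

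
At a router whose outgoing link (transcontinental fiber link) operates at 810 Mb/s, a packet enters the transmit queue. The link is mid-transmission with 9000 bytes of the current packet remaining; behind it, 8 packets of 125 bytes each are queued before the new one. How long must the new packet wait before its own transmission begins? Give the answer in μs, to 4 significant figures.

98.77 μs

Each queued packet: L/R = 1000/810000000 = 1.23457 μs.
8 queued → 9.87654 μs.
Plus remaining 72000 bits of current packet: 88.8889 μs.
Queuing delay = 98.77 μs.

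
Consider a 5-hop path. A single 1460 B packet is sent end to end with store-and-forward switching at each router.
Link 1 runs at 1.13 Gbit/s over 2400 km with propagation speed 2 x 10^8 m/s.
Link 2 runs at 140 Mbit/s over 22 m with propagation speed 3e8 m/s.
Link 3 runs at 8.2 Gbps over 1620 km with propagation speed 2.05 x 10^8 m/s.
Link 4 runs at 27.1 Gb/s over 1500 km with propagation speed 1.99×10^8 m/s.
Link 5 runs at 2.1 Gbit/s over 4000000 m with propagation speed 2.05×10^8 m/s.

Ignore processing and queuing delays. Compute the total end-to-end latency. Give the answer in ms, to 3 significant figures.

L = 1460 × 8 = 11680 bits.
Transmission delays (L/R per hop): 0.0103363, 0.0834286, 0.00142439, 0.000430996, 0.0055619 ms; sum = 0.101182 ms.
Propagation delays (d/s per hop): 12, 7.33333e-05, 7.90244, 7.53769, 19.5122 ms; sum = 46.9524 ms.
End-to-end = 47.1 ms.

47.1 ms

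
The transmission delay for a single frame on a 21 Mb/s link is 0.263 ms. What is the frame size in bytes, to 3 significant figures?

L = R × t_tx = 21000000 b/s × 0.000263 s = 5523 bits.
In bytes: 5523 / 8 = 690 bytes.

690 bytes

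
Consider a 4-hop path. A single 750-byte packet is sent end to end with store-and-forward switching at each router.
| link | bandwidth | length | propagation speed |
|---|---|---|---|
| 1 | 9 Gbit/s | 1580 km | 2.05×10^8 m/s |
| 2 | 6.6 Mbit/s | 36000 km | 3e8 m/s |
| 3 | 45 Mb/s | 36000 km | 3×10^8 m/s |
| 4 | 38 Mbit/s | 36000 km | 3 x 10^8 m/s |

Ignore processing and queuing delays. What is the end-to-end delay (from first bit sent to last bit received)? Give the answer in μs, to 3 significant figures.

L = 750 × 8 = 6000 bits.
Transmission delays (L/R per hop): 0.666667, 909.091, 133.333, 157.895 μs; sum = 1200.99 μs.
Propagation delays (d/s per hop): 7707.32, 120000, 120000, 120000 μs; sum = 367707 μs.
End-to-end = 369000 μs.

369000 μs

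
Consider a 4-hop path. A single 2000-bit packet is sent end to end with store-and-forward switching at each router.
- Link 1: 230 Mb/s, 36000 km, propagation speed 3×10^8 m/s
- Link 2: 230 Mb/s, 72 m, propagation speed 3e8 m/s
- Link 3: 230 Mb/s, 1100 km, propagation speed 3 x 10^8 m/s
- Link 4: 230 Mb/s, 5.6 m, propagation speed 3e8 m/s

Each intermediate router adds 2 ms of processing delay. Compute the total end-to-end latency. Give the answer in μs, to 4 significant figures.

Transmission delay per hop = L/R = 2000/230000000 = 8.69565 μs; 4 hops → 34.7826 μs.
Propagation delays (d/s per hop): 120000, 0.24, 3666.67, 0.0186667 μs; sum = 123667 μs.
Processing at 3 router(s): 3 × 2 ms = 6000 μs.
End-to-end = 129700 μs.

129700 μs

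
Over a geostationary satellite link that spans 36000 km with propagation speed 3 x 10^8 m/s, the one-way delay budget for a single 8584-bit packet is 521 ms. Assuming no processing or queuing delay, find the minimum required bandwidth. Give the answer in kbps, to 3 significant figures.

Propagation delay = 36000000 / 300000000 = 120 ms.
Transmission budget = 521 − 120 = 401 ms.
R ≥ L / t_tx = 8584 bits / 0.401 s = 21.4 kbps.

21.4 kbps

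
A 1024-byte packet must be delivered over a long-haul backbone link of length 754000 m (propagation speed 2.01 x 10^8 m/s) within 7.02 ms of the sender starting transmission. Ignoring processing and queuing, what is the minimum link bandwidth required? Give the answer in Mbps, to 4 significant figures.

2.506 Mbps

L = 8192 bits.
Propagation delay = 754000 / 2.01e+08 = 3.75124 ms.
Transmission budget = 7.02 − 3.75124 = 3.26876 ms.
R ≥ L / t_tx = 8192 bits / 0.00326876 s = 2.506 Mbps.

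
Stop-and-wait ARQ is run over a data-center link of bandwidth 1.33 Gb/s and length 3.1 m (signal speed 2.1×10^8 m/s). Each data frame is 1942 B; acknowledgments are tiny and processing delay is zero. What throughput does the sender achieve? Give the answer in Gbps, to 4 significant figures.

1.327 Gbps

t_tx = L/R = 15536/1330000000 = 1.16812e-05 s.
t_prop = 3.1/210000000 = 1.47619e-08 s; RTT = 2.95238e-08 s.
Cycle = t_tx + RTT = 1.17107e-05 s.
Throughput = L / cycle = 15536 / 1.17107e-05 = 1.327 Gbps.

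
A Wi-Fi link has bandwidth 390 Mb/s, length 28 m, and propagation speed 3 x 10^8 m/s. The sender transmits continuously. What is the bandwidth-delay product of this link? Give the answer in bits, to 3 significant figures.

Propagation delay = 28 / 300000000 = 9.33333e-08 s.
BDP = R × t_prop = 390000000 × 9.33333e-08 = 36.4 bits.

36.4 bits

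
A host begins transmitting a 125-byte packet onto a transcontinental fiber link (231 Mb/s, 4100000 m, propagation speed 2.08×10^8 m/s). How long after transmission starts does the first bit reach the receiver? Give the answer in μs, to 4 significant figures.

19710 μs

First bit experiences only propagation delay: d/s = 4100000/208000000 = 19710 μs.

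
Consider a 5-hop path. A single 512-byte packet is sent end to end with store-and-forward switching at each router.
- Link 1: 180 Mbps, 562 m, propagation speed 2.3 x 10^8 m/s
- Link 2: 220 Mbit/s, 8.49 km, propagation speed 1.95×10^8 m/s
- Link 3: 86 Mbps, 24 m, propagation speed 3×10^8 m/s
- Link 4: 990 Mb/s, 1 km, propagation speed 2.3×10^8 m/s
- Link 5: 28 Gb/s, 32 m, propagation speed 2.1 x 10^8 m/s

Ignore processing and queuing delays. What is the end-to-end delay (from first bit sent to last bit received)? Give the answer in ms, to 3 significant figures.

0.144 ms

L = 512 × 8 = 4096 bits.
Transmission delays (L/R per hop): 0.0227556, 0.0186182, 0.0476279, 0.00413737, 0.000146286 ms; sum = 0.0932853 ms.
Propagation delays (d/s per hop): 0.00244348, 0.0435385, 8e-05, 0.00434783, 0.000152381 ms; sum = 0.0505621 ms.
End-to-end = 0.144 ms.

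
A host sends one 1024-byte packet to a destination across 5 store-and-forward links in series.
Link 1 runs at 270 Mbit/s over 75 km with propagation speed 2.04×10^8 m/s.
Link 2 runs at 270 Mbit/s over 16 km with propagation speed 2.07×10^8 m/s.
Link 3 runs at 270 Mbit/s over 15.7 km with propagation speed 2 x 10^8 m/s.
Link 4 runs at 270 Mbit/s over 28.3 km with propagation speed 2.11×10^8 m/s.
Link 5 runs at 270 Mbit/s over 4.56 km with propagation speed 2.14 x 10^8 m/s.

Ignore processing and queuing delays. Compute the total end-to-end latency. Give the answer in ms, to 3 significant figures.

0.831 ms

L = 1024 × 8 = 8192 bits.
Transmission delay per hop = L/R = 8192/270000000 = 0.0303407 ms; 5 hops → 0.151704 ms.
Propagation delays (d/s per hop): 0.367647, 0.0772947, 0.0785, 0.134123, 0.0213084 ms; sum = 0.678873 ms.
End-to-end = 0.831 ms.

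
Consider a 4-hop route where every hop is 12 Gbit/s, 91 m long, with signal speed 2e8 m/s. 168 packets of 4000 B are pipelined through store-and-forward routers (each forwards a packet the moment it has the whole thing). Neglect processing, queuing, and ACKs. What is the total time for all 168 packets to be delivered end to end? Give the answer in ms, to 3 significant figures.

0.458 ms

Per-hop transmission t_tx = L/R = 32000/12000000000 = 0.00266667 ms.
Per-hop propagation t_prop = 91/200000000 = 0.000455 ms.
Pipeline fill: first packet needs 4·t_tx to clear all hops; remaining 167 packets each add one t_tx.
Total = (4+168-1)·t_tx + 4·t_prop = 171·0.00266667 + 4·0.000455 = 0.458 ms.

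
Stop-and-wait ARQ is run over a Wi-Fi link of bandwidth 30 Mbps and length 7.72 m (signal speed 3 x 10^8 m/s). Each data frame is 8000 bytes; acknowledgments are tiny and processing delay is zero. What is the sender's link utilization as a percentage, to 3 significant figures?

100 %

t_tx = L/R = 64000/30000000 = 0.00213333 s.
t_prop = 7.72/300000000 = 2.57333e-08 s; RTT = 5.14667e-08 s.
Cycle = t_tx + RTT = 0.00213338 s.
Utilization = t_tx / cycle = 0.00213333/0.00213338 = 100 %.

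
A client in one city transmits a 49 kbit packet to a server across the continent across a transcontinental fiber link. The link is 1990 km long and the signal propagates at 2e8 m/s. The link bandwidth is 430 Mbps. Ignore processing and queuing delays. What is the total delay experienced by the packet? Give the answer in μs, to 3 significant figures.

L = 49000 bits.
Transmission delay = L/R = 49000 / 430000000 = 113.953 μs.
Propagation delay = d/s = 1990000 m / 200000000 m/s = 9950 μs.
Total = 10100 μs.

10100 μs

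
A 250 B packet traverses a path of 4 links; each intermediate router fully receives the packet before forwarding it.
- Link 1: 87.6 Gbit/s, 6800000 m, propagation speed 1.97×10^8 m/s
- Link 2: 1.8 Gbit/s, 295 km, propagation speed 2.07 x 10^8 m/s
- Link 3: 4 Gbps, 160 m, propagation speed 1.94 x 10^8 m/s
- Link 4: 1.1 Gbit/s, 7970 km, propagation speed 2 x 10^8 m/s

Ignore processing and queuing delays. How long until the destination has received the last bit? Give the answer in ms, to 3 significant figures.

L = 250 × 8 = 2000 bits.
Transmission delays (L/R per hop): 2.28311e-05, 0.00111111, 0.0005, 0.00181818 ms; sum = 0.00345212 ms.
Propagation delays (d/s per hop): 34.5178, 1.42512, 0.000824742, 39.85 ms; sum = 75.7937 ms.
End-to-end = 75.8 ms.

75.8 ms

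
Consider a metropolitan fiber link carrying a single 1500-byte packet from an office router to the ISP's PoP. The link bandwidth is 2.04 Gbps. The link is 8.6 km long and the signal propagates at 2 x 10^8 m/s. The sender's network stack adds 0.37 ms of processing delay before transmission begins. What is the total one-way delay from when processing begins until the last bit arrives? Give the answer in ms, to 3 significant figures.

0.419 ms

L = 1500 × 8 = 12000 bits.
Transmission delay = L/R = 12000 / 2040000000 = 0.00588235 ms.
Propagation delay = d/s = 8600 m / 200000000 m/s = 0.043 ms.
Plus processing delay 0.37 ms = 0.37 ms.
Total = 0.419 ms.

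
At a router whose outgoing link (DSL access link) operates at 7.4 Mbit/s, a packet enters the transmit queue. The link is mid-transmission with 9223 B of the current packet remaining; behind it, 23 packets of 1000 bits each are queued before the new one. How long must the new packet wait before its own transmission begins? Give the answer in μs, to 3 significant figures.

13100 μs

Each queued packet: L/R = 1000/7400000 = 135.135 μs.
23 queued → 3108.11 μs.
Plus remaining 73784 bits of current packet: 9970.81 μs.
Queuing delay = 13100 μs.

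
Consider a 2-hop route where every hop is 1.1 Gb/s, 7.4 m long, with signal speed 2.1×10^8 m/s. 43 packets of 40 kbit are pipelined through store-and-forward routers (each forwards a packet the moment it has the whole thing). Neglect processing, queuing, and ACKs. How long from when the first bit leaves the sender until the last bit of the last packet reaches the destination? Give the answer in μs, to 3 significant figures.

1600 μs

Per-hop transmission t_tx = L/R = 40000/1100000000 = 36.3636 μs.
Per-hop propagation t_prop = 7.4/210000000 = 0.0352381 μs.
Pipeline fill: first packet needs 2·t_tx to clear all hops; remaining 42 packets each add one t_tx.
Total = (2+43-1)·t_tx + 2·t_prop = 44·36.3636 + 2·0.0352381 = 1600 μs.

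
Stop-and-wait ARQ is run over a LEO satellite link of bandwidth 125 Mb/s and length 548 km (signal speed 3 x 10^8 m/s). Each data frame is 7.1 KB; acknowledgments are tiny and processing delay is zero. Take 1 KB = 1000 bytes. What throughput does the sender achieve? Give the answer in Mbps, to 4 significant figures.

13.83 Mbps

t_tx = L/R = 56800/125000000 = 0.0004544 s.
t_prop = 548000/300000000 = 0.00182667 s; RTT = 0.00365333 s.
Cycle = t_tx + RTT = 0.00410773 s.
Throughput = L / cycle = 56800 / 0.00410773 = 13.83 Mbps.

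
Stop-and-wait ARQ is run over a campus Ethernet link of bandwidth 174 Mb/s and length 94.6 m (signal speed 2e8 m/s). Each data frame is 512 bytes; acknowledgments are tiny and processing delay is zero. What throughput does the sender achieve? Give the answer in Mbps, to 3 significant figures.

t_tx = L/R = 4096/174000000 = 2.35402e-05 s.
t_prop = 94.6/200000000 = 4.73e-07 s; RTT = 9.46e-07 s.
Cycle = t_tx + RTT = 2.44862e-05 s.
Throughput = L / cycle = 4096 / 2.44862e-05 = 167 Mbps.

167 Mbps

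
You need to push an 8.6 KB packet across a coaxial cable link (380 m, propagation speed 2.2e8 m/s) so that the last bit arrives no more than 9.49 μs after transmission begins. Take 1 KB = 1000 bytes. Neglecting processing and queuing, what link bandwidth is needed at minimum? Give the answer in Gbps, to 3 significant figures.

L = 68800 bits.
Propagation delay = 380 / 2.2e+08 = 1.72727 μs.
Transmission budget = 9.49 − 1.72727 = 7.76273 μs.
R ≥ L / t_tx = 68800 bits / 7.76273e-06 s = 8.86 Gbps.

8.86 Gbps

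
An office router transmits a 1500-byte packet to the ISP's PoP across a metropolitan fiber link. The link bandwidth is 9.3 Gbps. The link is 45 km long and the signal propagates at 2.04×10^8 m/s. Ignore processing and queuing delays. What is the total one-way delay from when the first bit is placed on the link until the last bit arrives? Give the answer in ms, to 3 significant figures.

0.222 ms

L = 1500 × 8 = 12000 bits.
Transmission delay = L/R = 12000 / 9300000000 = 0.00129032 ms.
Propagation delay = d/s = 45000 m / 204000000 m/s = 0.220588 ms.
Total = 0.222 ms.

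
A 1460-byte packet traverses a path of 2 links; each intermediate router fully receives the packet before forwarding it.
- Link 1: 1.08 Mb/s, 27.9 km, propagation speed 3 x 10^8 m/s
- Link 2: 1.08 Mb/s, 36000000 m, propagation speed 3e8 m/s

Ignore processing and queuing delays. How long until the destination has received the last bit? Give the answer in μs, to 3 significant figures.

L = 1460 × 8 = 11680 bits.
Transmission delay per hop = L/R = 11680/1080000 = 10814.8 μs; 2 hops → 21629.6 μs.
Propagation delays (d/s per hop): 93, 120000 μs; sum = 120093 μs.
End-to-end = 142000 μs.

142000 μs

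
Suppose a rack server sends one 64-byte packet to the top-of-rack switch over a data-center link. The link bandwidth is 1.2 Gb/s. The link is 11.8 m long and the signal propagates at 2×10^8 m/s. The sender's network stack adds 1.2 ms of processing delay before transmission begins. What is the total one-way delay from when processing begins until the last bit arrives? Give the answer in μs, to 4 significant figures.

L = 64 × 8 = 512 bits.
Transmission delay = L/R = 512 / 1200000000 = 0.426667 μs.
Propagation delay = d/s = 11.8 m / 200000000 m/s = 0.059 μs.
Plus processing delay 1.2 ms = 1200 μs.
Total = 1200 μs.

1200 μs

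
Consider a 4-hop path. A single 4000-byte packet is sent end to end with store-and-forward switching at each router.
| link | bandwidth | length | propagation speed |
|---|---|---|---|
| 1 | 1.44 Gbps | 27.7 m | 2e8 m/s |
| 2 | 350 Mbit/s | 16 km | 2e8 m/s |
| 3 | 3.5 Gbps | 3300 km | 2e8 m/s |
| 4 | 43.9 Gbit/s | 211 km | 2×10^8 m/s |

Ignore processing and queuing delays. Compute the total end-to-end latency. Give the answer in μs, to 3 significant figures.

L = 4000 × 8 = 32000 bits.
Transmission delays (L/R per hop): 22.2222, 91.4286, 9.14286, 0.728929 μs; sum = 123.523 μs.
Propagation delays (d/s per hop): 0.1385, 80, 16500, 1055 μs; sum = 17635.1 μs.
End-to-end = 17800 μs.

17800 μs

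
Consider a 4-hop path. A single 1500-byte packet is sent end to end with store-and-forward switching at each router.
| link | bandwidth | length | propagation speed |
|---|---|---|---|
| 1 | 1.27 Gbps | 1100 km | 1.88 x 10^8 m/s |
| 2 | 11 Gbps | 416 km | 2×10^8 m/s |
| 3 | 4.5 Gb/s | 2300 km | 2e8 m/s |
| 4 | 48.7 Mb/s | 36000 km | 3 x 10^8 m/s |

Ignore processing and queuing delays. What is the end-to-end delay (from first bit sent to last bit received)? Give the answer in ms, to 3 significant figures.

L = 1500 × 8 = 12000 bits.
Transmission delays (L/R per hop): 0.00944882, 0.00109091, 0.00266667, 0.246407 ms; sum = 0.259613 ms.
Propagation delays (d/s per hop): 5.85106, 2.08, 11.5, 120 ms; sum = 139.431 ms.
End-to-end = 140 ms.

140 ms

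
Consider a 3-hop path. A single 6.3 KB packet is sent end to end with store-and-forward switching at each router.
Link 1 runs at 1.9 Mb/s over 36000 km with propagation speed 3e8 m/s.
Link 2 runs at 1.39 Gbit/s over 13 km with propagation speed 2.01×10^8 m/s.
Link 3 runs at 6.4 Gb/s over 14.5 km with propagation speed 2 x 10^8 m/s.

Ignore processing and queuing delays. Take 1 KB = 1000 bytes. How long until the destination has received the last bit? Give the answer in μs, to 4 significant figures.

146700 μs

L = 50400 bits.
Transmission delays (L/R per hop): 26526.3, 36.259, 7.875 μs; sum = 26570.4 μs.
Propagation delays (d/s per hop): 120000, 64.6766, 72.5 μs; sum = 120137 μs.
End-to-end = 146700 μs.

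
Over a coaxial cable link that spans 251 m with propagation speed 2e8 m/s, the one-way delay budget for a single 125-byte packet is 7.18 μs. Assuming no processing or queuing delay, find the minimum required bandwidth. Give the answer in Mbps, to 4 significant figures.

L = 1000 bits.
Propagation delay = 251 / 200000000 = 1.255 μs.
Transmission budget = 7.18 − 1.255 = 5.925 μs.
R ≥ L / t_tx = 1000 bits / 5.925e-06 s = 168.8 Mbps.

168.8 Mbps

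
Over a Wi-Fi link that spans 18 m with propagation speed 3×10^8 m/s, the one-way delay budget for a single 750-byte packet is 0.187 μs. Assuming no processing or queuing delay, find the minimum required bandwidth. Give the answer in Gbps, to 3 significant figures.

47.2 Gbps

L = 6000 bits.
Propagation delay = 18 / 300000000 = 0.06 μs.
Transmission budget = 0.187 − 0.06 = 0.127 μs.
R ≥ L / t_tx = 6000 bits / 1.27e-07 s = 47.2 Gbps.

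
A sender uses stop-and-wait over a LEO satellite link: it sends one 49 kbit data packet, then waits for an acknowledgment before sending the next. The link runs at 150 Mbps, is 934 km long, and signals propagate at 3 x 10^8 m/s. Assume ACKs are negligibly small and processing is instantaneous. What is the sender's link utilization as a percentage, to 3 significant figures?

4.98 %

t_tx = L/R = 49000/150000000 = 0.000326667 s.
t_prop = 934000/300000000 = 0.00311333 s; RTT = 0.00622667 s.
Cycle = t_tx + RTT = 0.00655333 s.
Utilization = t_tx / cycle = 0.000326667/0.00655333 = 4.98 %.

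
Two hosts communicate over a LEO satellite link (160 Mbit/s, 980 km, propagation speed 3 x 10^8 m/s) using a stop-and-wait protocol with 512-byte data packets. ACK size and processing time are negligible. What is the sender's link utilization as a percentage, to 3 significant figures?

t_tx = L/R = 4096/160000000 = 2.56e-05 s.
t_prop = 980000/300000000 = 0.00326667 s; RTT = 0.00653333 s.
Cycle = t_tx + RTT = 0.00655893 s.
Utilization = t_tx / cycle = 2.56e-05/0.00655893 = 0.390 %.

0.390 %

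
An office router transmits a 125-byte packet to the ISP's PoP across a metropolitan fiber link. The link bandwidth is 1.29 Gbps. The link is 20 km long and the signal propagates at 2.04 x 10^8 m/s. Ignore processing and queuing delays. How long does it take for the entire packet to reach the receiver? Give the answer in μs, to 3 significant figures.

98.8 μs

L = 125 × 8 = 1000 bits.
Transmission delay = L/R = 1000 / 1290000000 = 0.775194 μs.
Propagation delay = d/s = 20000 m / 204000000 m/s = 98.0392 μs.
Total = 98.8 μs.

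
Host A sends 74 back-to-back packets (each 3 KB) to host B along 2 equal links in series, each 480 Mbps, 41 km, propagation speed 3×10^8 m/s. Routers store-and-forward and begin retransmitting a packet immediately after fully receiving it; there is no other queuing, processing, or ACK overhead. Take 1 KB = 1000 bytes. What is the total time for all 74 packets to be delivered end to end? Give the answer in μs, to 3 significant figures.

4020 μs

Per-hop transmission t_tx = L/R = 24000/480000000 = 50 μs.
Per-hop propagation t_prop = 41000/300000000 = 136.667 μs.
Pipeline fill: first packet needs 2·t_tx to clear all hops; remaining 73 packets each add one t_tx.
Total = (2+74-1)·t_tx + 2·t_prop = 75·50 + 2·136.667 = 4020 μs.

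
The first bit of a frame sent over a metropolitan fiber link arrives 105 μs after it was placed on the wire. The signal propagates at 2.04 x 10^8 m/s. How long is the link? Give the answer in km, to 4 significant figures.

d = s × t_prop = 204000000 × 0.000105 = 21.42 km.

21.42 km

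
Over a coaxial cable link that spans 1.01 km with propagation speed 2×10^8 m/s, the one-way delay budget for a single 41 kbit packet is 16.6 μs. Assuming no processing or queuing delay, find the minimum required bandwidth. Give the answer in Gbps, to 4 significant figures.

3.550 Gbps

Propagation delay = 1010 / 200000000 = 5.05 μs.
Transmission budget = 16.6 − 5.05 = 11.55 μs.
R ≥ L / t_tx = 41000 bits / 1.155e-05 s = 3.550 Gbps.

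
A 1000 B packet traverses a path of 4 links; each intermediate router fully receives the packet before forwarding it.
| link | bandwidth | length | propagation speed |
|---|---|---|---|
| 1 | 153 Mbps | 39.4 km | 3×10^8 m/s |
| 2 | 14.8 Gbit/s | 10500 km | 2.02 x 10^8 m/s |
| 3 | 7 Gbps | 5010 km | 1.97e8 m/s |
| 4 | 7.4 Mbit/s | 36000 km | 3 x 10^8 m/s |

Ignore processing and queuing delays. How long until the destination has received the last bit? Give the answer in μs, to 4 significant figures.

198700 μs

L = 1000 × 8 = 8000 bits.
Transmission delays (L/R per hop): 52.2876, 0.540541, 1.14286, 1081.08 μs; sum = 1135.05 μs.
Propagation delays (d/s per hop): 131.333, 51980.2, 25431.5, 120000 μs; sum = 197543 μs.
End-to-end = 198700 μs.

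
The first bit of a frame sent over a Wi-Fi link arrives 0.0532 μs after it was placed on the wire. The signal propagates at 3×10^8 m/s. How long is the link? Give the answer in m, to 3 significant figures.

16.0 m

d = s × t_prop = 300000000 × 5.32e-08 = 16.0 m.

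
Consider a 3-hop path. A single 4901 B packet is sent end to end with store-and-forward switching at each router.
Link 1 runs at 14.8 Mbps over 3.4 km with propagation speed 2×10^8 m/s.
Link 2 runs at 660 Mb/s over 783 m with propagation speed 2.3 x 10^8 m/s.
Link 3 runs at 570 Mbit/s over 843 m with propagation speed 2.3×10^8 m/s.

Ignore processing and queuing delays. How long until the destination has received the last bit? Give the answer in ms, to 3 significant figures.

L = 4901 × 8 = 39208 bits.
Transmission delays (L/R per hop): 2.64919, 0.0594061, 0.068786 ms; sum = 2.77738 ms.
Propagation delays (d/s per hop): 0.017, 0.00340435, 0.00366522 ms; sum = 0.0240696 ms.
End-to-end = 2.80 ms.

2.80 ms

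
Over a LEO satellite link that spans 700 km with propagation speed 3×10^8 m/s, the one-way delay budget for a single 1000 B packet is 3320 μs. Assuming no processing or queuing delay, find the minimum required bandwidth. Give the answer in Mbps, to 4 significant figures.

8.108 Mbps

L = 8000 bits.
Propagation delay = 700000 / 300000000 = 2333.33 μs.
Transmission budget = 3320 − 2333.33 = 986.667 μs.
R ≥ L / t_tx = 8000 bits / 0.000986667 s = 8.108 Mbps.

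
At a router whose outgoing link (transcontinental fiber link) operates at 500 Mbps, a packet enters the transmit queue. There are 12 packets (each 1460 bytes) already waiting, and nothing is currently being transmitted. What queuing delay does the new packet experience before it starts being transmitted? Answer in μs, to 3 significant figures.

280 μs

Each queued packet: L/R = 11680/500000000 = 23.36 μs.
12 queued → 280.32 μs.
Queuing delay = 280 μs.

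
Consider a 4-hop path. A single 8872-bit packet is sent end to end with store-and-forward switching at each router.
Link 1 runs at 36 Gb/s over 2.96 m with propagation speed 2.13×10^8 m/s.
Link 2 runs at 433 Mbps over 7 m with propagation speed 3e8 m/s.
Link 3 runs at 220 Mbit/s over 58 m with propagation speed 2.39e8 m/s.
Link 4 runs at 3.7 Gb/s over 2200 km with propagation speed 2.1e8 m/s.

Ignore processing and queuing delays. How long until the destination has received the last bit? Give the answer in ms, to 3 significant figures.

Transmission delays (L/R per hop): 0.000246444, 0.0204896, 0.0403273, 0.00239784 ms; sum = 0.0634612 ms.
Propagation delays (d/s per hop): 1.38967e-05, 2.33333e-05, 0.000242678, 10.4762 ms; sum = 10.4765 ms.
End-to-end = 10.5 ms.

10.5 ms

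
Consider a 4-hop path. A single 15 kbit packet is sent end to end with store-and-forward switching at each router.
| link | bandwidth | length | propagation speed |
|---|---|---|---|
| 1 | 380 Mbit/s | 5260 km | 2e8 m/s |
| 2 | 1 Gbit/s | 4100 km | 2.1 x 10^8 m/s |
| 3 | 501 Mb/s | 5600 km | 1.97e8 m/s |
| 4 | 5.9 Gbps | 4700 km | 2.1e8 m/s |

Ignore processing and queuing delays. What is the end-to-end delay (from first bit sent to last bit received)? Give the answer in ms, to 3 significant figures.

96.7 ms

L = 15000 bits.
Transmission delays (L/R per hop): 0.0394737, 0.015, 0.0299401, 0.00254237 ms; sum = 0.0869562 ms.
Propagation delays (d/s per hop): 26.3, 19.5238, 28.4264, 22.381 ms; sum = 96.6312 ms.
End-to-end = 96.7 ms.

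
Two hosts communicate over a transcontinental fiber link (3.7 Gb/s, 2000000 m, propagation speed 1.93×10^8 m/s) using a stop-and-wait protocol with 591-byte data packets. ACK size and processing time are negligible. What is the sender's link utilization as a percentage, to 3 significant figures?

t_tx = L/R = 4728/3700000000 = 1.27784e-06 s.
t_prop = 2000000/193000000 = 0.0103627 s; RTT = 0.0207254 s.
Cycle = t_tx + RTT = 0.0207267 s.
Utilization = t_tx / cycle = 1.27784e-06/0.0207267 = 0.00617 %.

0.00617 %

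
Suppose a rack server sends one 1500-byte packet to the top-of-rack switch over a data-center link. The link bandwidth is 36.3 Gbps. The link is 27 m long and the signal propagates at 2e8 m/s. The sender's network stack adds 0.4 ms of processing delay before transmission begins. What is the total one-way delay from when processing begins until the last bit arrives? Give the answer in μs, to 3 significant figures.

L = 1500 × 8 = 12000 bits.
Transmission delay = L/R = 12000 / 36300000000 = 0.330579 μs.
Propagation delay = d/s = 27 m / 200000000 m/s = 0.135 μs.
Plus processing delay 0.4 ms = 400 μs.
Total = 400 μs.

400 μs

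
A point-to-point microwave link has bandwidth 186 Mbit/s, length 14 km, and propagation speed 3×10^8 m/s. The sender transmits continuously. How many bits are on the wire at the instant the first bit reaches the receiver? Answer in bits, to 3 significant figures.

Propagation delay = 14000 / 300000000 = 4.66667e-05 s.
BDP = R × t_prop = 186000000 × 4.66667e-05 = 8680 bits.

8680 bits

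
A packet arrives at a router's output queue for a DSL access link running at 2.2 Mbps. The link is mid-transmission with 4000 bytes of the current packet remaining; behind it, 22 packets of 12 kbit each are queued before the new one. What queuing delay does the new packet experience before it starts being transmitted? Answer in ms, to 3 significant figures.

135 ms

Each queued packet: L/R = 12000/2200000 = 5.45455 ms.
22 queued → 120 ms.
Plus remaining 32000 bits of current packet: 14.5455 ms.
Queuing delay = 135 ms.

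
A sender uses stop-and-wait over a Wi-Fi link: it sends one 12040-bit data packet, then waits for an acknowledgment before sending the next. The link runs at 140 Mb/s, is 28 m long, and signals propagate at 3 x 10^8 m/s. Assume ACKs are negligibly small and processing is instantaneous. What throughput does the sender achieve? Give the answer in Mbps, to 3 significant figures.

140 Mbps

t_tx = L/R = 12040/140000000 = 8.6e-05 s.
t_prop = 28/300000000 = 9.33333e-08 s; RTT = 1.86667e-07 s.
Cycle = t_tx + RTT = 8.61867e-05 s.
Throughput = L / cycle = 12040 / 8.61867e-05 = 140 Mbps.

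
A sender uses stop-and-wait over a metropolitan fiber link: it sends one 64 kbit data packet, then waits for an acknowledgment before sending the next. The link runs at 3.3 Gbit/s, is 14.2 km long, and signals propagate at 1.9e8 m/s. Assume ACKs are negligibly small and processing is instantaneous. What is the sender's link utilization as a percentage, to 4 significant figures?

11.48 %

t_tx = L/R = 64000/3300000000 = 1.93939e-05 s.
t_prop = 14200/190000000 = 7.47368e-05 s; RTT = 0.000149474 s.
Cycle = t_tx + RTT = 0.000168868 s.
Utilization = t_tx / cycle = 1.93939e-05/0.000168868 = 11.48 %.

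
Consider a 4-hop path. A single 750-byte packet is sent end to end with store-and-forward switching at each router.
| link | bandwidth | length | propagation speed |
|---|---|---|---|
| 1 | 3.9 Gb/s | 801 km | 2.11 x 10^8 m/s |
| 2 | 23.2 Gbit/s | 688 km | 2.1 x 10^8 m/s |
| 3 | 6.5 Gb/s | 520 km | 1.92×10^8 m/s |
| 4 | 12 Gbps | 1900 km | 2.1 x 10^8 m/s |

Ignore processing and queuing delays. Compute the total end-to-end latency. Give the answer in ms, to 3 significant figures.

L = 750 × 8 = 6000 bits.
Transmission delays (L/R per hop): 0.00153846, 0.000258621, 0.000923077, 0.0005 ms; sum = 0.00322016 ms.
Propagation delays (d/s per hop): 3.79621, 3.27619, 2.70833, 9.04762 ms; sum = 18.8284 ms.
End-to-end = 18.8 ms.

18.8 ms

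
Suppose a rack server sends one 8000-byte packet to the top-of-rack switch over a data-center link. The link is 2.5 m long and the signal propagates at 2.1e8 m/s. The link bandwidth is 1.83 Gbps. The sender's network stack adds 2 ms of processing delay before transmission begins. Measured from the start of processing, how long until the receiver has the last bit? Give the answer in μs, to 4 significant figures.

L = 8000 × 8 = 64000 bits.
Transmission delay = L/R = 64000 / 1830000000 = 34.9727 μs.
Propagation delay = d/s = 2.5 m / 210000000 m/s = 0.0119048 μs.
Plus processing delay 2 ms = 2000 μs.
Total = 2035 μs.

2035 μs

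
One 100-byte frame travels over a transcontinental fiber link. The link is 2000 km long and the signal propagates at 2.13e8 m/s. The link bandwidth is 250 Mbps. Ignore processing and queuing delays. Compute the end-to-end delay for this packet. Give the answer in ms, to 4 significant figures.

L = 100 × 8 = 800 bits.
Transmission delay = L/R = 800 / 250000000 = 0.0032 ms.
Propagation delay = d/s = 2000000 m / 213000000 m/s = 9.38967 ms.
Total = 9.393 ms.

9.393 ms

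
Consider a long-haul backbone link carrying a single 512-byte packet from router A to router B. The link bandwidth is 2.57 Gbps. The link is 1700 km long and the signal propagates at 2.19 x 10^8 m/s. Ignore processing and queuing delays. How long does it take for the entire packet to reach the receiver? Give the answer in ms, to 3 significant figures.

7.76 ms

L = 512 × 8 = 4096 bits.
Transmission delay = L/R = 4096 / 2570000000 = 0.00159377 ms.
Propagation delay = d/s = 1700000 m / 219000000 m/s = 7.76256 ms.
Total = 7.76 ms.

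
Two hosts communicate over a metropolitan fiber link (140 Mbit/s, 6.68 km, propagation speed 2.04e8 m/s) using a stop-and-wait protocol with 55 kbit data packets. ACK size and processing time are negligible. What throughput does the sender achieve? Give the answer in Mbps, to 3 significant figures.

120 Mbps

t_tx = L/R = 55000/140000000 = 0.000392857 s.
t_prop = 6680/204000000 = 3.27451e-05 s; RTT = 6.54902e-05 s.
Cycle = t_tx + RTT = 0.000458347 s.
Throughput = L / cycle = 55000 / 0.000458347 = 120 Mbps.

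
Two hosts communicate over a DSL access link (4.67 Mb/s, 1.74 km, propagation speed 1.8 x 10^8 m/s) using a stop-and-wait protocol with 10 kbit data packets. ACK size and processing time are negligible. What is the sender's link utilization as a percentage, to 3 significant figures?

99.1 %

t_tx = L/R = 10000/4670000 = 0.00214133 s.
t_prop = 1740/180000000 = 9.66667e-06 s; RTT = 1.93333e-05 s.
Cycle = t_tx + RTT = 0.00216066 s.
Utilization = t_tx / cycle = 0.00214133/0.00216066 = 99.1 %.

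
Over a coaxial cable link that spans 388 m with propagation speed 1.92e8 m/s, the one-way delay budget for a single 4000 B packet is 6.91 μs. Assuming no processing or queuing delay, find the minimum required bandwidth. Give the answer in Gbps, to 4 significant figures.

L = 32000 bits.
Propagation delay = 388 / 192000000 = 2.02083 μs.
Transmission budget = 6.91 − 2.02083 = 4.88917 μs.
R ≥ L / t_tx = 32000 bits / 4.88917e-06 s = 6.545 Gbps.

6.545 Gbps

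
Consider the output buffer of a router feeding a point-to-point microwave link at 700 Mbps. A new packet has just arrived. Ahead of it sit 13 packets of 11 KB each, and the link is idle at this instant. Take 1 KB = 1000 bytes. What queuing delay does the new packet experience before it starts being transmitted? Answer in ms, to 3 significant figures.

1.63 ms

Each queued packet: L/R = 88000/700000000 = 0.125714 ms.
13 queued → 1.63429 ms.
Queuing delay = 1.63 ms.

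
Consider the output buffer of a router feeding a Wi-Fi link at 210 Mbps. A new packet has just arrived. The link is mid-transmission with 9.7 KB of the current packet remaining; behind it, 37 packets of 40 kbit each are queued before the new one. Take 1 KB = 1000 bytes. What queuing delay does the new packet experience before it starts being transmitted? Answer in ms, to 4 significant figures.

7.417 ms

Each queued packet: L/R = 40000/210000000 = 0.190476 ms.
37 queued → 7.04762 ms.
Plus remaining 77600 bits of current packet: 0.369524 ms.
Queuing delay = 7.417 ms.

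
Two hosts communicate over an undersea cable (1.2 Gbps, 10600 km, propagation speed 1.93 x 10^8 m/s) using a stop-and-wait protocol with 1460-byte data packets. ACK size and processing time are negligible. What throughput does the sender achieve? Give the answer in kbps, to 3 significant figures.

106 kbps

t_tx = L/R = 11680/1200000000 = 9.73333e-06 s.
t_prop = 10600000/193000000 = 0.0549223 s; RTT = 0.109845 s.
Cycle = t_tx + RTT = 0.109854 s.
Throughput = L / cycle = 11680 / 0.109854 = 106 kbps.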